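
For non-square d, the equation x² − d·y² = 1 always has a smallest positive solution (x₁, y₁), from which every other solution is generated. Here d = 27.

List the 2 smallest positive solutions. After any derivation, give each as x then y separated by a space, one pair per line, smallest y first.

√27 = [5; 5,10, …], period ℓ=2 (even) → k=1
step 0: (5, 1)  from 5·(1,0) + (0,1)
step 1: (26, 5)  from 5·(5,1) + (1,0)
→ (26, 5).  Check: 26²=676, 27·5²=675, difference 1.
(x_2, y_2) = (26·26 + 27·5·5, 26·5 + 5·26) = (1351, 260)

26 5
1351 260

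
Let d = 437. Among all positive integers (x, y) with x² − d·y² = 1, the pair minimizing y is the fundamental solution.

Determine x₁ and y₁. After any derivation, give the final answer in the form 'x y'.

4599 220

√437 = [20; 1,9,2,9,1,40, …], period ℓ=6 (even) → k=5
step 0: (20, 1)  from 20·(1,0) + (0,1)
step 1: (21, 1)  from 1·(20,1) + (1,0)
step 2: (209, 10)  from 9·(21,1) + (20,1)
step 3: (439, 21)  from 2·(209,10) + (21,1)
step 4: (4160, 199)  from 9·(439,21) + (209,10)
step 5: (4599, 220)  from 1·(4160,199) + (439,21)
(x₁, y₁) = (4599, 220);  4599² − 437·220² = 1 ✓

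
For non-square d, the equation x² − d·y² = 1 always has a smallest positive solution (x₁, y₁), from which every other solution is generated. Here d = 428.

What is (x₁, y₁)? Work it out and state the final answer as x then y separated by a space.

d=428: √d = [20; 1,2,4,1,5,10,5,1,4,2,1,40] (ℓ=12, even), read p_11/q_11
a_0=20:  p_0=20·1+0=20,  q_0=20·0+1=1
a_1=1:  p_1=1·20+1=21,  q_1=1·1+0=1
a_2=2:  p_2=2·21+20=62,  q_2=2·1+1=3
a_3=4:  p_3=4·62+21=269,  q_3=4·3+1=13
a_4=1:  p_4=1·269+62=331,  q_4=1·13+3=16
a_5=5:  p_5=5·331+269=1924,  q_5=5·16+13=93
a_6=10:  p_6=10·1924+331=19571,  q_6=10·93+16=946
a_7=5:  p_7=5·19571+1924=99779,  q_7=5·946+93=4823
a_8=1:  p_8=1·99779+19571=119350,  q_8=1·4823+946=5769
…
a_10=2:  p_10=2·577179+119350=1273708,  q_10=2·27899+5769=61567
a_11=1:  p_11=1·1273708+577179=1850887,  q_11=1·61567+27899=89466
fundamental: x₁=1850887, y₁=89466  (since 3425782686769 − 428·8004165156 = 1)

1850887 89466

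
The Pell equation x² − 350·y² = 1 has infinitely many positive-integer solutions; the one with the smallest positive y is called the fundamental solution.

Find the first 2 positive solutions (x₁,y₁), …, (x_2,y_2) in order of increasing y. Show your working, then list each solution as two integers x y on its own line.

[18; 1,2,2,2,1,36] for √350; ℓ=6 ⇒ convergent index 5
k=0  a_k=18  p_k/q_k = 18/1
…
k=3  a_k=2  p_k/q_k = 131/7
k=4  a_k=2  p_k/q_k = 318/17
k=5  a_k=1  p_k/q_k = 449/24
→ (449, 24).  Check: 449²=201601, 350·24²=201600, difference 1.
k=2:  x_2 = 449·449+350·24·24 = 403201,  y_2 = 449·24+24·449 = 21552

449 24
403201 21552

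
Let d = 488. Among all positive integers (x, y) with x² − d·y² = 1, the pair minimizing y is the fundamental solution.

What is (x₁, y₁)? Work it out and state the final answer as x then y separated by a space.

√488 → a₀=22, period (11,44); ℓ=2 even so k=1
a_0=22:  p_0=22·1+0=22,  q_0=22·0+1=1
a_1=11:  p_1=11·22+1=243,  q_1=11·1+0=11
→ (243, 11).  Check: 243²=59049, 488·11²=59048, difference 1.

243 11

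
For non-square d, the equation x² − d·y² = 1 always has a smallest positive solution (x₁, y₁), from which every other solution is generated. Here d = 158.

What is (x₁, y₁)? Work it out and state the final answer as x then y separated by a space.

7743 616

√158 → a₀=12, period (1,1,3,12,3,1,1,24); ℓ=8 even so k=7
i=0: a=12 ⇒ p=12, q=1
i=1: a=1 ⇒ p=13, q=1
i=2: a=1 ⇒ p=25, q=2
i=3: a=3 ⇒ p=88, q=7
i=4: a=12 ⇒ p=1081, q=86
i=5: a=3 ⇒ p=3331, q=265
i=6: a=1 ⇒ p=4412, q=351
i=7: a=1 ⇒ p=7743, q=616
→ (7743, 616).  Check: 7743²=59954049, 158·616²=59954048, difference 1.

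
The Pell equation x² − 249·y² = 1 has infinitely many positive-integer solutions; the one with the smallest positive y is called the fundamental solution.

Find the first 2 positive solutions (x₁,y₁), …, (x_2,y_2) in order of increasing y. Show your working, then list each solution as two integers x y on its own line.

8553815 542076
146335502108449 9273635639880

d=249: √d = [15; 1,3,1,1,5,…,3,1,30] (ℓ=16, even), read p_15/q_15
i=0: a=15 ⇒ p=15, q=1
i=1: a=1 ⇒ p=16, q=1
i=2: a=3 ⇒ p=63, q=4
i=3: a=1 ⇒ p=79, q=5
i=4: a=1 ⇒ p=142, q=9
i=5: a=5 ⇒ p=789, q=50
i=6: a=1 ⇒ p=931, q=59
…
i=8: a=10 ⇒ p=36751, q=2329
i=9: a=3 ⇒ p=113835, q=7214
i=10: a=1 ⇒ p=150586, q=9543
i=11: a=5 ⇒ p=866765, q=54929
i=12: a=1 ⇒ p=1017351, q=64472
i=13: a=1 ⇒ p=1884116, q=119401
i=14: a=3 ⇒ p=6669699, q=422675
i=15: a=1 ⇒ p=8553815, q=542076
→ (8553815, 542076).  Check: 8553815²=73167751054225, 249·542076²=73167751054224, difference 1.
n=2: (8553815,542076)∘(8553815,542076) = (8553815·8553815+249·542076·542076, 8553815·542076+542076·8553815) = (146335502108449,9273635639880)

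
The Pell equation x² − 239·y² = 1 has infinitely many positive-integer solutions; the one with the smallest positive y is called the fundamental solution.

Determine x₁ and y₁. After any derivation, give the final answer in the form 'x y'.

6195120 400729

[15; 2,5,1,2,4,15,4,2,1,5,2,30] for √239; ℓ=12 ⇒ convergent index 11
step 0: (15, 1)  from 15·(1,0) + (0,1)
step 1: (31, 2)  from 2·(15,1) + (1,0)
…
step 4: (572, 37)  from 2·(201,13) + (170,11)
…
step 6: (37907, 2452)  from 15·(2489,161) + (572,37)
…
step 10: (2847431, 184185)  from 5·(500258,32359) + (346141,22390)
step 11: (6195120, 400729)  from 2·(2847431,184185) + (500258,32359)
(x₁, y₁) = (6195120, 400729);  6195120² − 239·400729² = 1 ✓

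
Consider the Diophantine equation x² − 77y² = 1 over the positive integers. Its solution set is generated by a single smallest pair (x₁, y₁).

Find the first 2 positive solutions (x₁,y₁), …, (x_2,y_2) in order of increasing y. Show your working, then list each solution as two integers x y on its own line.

[8; 1,3,2,3,1,16] for √77; ℓ=6 ⇒ convergent index 5
k=0  a_k=8  p_k/q_k = 8/1
k=1  a_k=1  p_k/q_k = 9/1
k=2  a_k=3  p_k/q_k = 35/4
…
k=4  a_k=3  p_k/q_k = 272/31
k=5  a_k=1  p_k/q_k = 351/40
fundamental: x₁=351, y₁=40  (since 123201 − 77·1600 = 1)
(x_2, y_2) = (351·351 + 77·40·40, 351·40 + 40·351) = (246401, 28080)

351 40
246401 28080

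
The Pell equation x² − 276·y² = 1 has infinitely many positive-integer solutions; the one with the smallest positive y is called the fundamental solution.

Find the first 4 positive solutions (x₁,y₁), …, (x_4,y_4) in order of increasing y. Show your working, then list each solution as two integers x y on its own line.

√276 = [16; 1,1,1,1,2,2,2,1,1,1,1,32, …], period ℓ=12 (even) → k=11
i=0: a=16 ⇒ p=16, q=1
i=1: a=1 ⇒ p=17, q=1
…
i=4: a=1 ⇒ p=83, q=5
…
i=6: a=2 ⇒ p=515, q=31
…
i=10: a=1 ⇒ p=4768, q=287
i=11: a=1 ⇒ p=7775, q=468
fundamental: x₁=7775, y₁=468  (since 60450625 − 276·219024 = 1)
(7775+468√276)^2 = 120901249 + 7277400√276
(7775+468√276)^3 = 1880014414175 + 113163569532√276
(7775+468√276)^4 = 29234224019520001 + 1759693498945200√276

7775 468
120901249 7277400
1880014414175 113163569532
29234224019520001 1759693498945200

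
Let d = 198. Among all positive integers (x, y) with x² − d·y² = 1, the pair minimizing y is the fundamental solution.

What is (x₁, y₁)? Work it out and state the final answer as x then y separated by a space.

√198 → a₀=14, period (14,28); ℓ=2 even so k=1
i=0: a=14 ⇒ p=14, q=1
i=1: a=14 ⇒ p=197, q=14
fundamental: x₁=197, y₁=14  (since 38809 − 198·196 = 1)

197 14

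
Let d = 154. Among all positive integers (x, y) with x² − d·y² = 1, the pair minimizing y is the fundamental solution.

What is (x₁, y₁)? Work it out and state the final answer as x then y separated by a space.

21295 1716

d=154: √d = [12; 2,2,3,1,2,1,3,2,2,24] (ℓ=10, even), read p_9/q_9
step 0: (12, 1)  from 12·(1,0) + (0,1)
step 1: (25, 2)  from 2·(12,1) + (1,0)
step 2: (62, 5)  from 2·(25,2) + (12,1)
…
step 5: (757, 61)  from 2·(273,22) + (211,17)
…
step 8: (8724, 703)  from 2·(3847,310) + (1030,83)
step 9: (21295, 1716)  from 2·(8724,703) + (3847,310)
→ (21295, 1716).  Check: 21295²=453477025, 154·1716²=453477024, difference 1.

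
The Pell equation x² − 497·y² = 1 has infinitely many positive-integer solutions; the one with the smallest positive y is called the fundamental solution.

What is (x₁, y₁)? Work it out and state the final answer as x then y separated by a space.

[22; 3,2,2,5,6,5,2,2,3,44] for √497; ℓ=10 ⇒ convergent index 9
a_0=22:  p_0=22·1+0=22,  q_0=22·0+1=1
…
a_4=5:  p_4=5·379+156=2051,  q_4=5·17+7=92
a_5=6:  p_5=6·2051+379=12685,  q_5=6·92+17=569
…
a_8=2:  p_8=2·143637+65476=352750,  q_8=2·6443+2937=15823
a_9=3:  p_9=3·352750+143637=1201887,  q_9=3·15823+6443=53912
(x₁, y₁) = (1201887, 53912);  1201887² − 497·53912² = 1 ✓

1201887 53912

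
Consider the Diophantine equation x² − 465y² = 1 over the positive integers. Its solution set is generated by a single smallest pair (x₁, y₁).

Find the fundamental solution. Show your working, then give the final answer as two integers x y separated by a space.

15871 736

[21; 1,1,3,2,2,2,3,1,1,42] for √465; ℓ=10 ⇒ convergent index 9
a_0=21:  p_0=21·1+0=21,  q_0=21·0+1=1
a_1=1:  p_1=1·21+1=22,  q_1=1·1+0=1
a_2=1:  p_2=1·22+21=43,  q_2=1·1+1=2
…
a_4=2:  p_4=2·151+43=345,  q_4=2·7+2=16
…
a_7=3:  p_7=3·2027+841=6922,  q_7=3·94+39=321
a_8=1:  p_8=1·6922+2027=8949,  q_8=1·321+94=415
a_9=1:  p_9=1·8949+6922=15871,  q_9=1·415+321=736
→ (15871, 736).  Check: 15871²=251888641, 465·736²=251888640, difference 1.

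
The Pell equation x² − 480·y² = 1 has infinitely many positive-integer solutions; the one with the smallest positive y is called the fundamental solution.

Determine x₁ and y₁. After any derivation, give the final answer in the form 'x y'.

241 11

√480 → a₀=21, period (1,9,1,42); ℓ=4 even so k=3
step 0: (21, 1)  from 21·(1,0) + (0,1)
…
step 2: (219, 10)  from 9·(22,1) + (21,1)
step 3: (241, 11)  from 1·(219,10) + (22,1)
(x₁, y₁) = (241, 11);  241² − 480·11² = 1 ✓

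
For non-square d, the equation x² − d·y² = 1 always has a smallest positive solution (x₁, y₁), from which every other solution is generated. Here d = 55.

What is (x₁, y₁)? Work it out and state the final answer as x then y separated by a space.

89 12

√55 = [7; 2,2,2,14, …], period ℓ=4 (even) → k=3
step 0: (7, 1)  from 7·(1,0) + (0,1)
…
step 2: (37, 5)  from 2·(15,2) + (7,1)
step 3: (89, 12)  from 2·(37,5) + (15,2)
→ (89, 12).  Check: 89²=7921, 55·12²=7920, difference 1.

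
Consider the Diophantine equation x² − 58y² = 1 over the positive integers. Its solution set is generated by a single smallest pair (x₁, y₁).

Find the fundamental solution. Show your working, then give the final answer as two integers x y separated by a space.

19603 2574

√58 → a₀=7, period (1,1,1,1,1,1,14); ℓ=7 odd so k=13
i=0: a=7 ⇒ p=7, q=1
…
i=2: a=1 ⇒ p=15, q=2
i=3: a=1 ⇒ p=23, q=3
…
i=5: a=1 ⇒ p=61, q=8
…
i=7: a=14 ⇒ p=1447, q=190
i=8: a=1 ⇒ p=1546, q=203
…
i=12: a=1 ⇒ p=12071, q=1585
i=13: a=1 ⇒ p=19603, q=2574
fundamental: x₁=19603, y₁=2574  (since 384277609 − 58·6625476 = 1)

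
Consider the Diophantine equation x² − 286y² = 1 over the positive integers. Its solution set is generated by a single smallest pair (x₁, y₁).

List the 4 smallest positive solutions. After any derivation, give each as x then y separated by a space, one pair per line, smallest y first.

[16; 1,10,3,3,2,3,3,10,1,32] for √286; ℓ=10 ⇒ convergent index 9
k=0  a_k=16  p_k/q_k = 16/1
k=1  a_k=1  p_k/q_k = 17/1
…
k=8  a_k=10  p_k/q_k = 512132/30283
k=9  a_k=1  p_k/q_k = 561835/33222
(x₁, y₁) = (561835, 33222);  561835² − 286·33222² = 1 ✓
k=2:  x_2 = 561835·561835+286·33222·33222 = 631317134449,  y_2 = 561835·33222+33222·561835 = 37330564740
k=3:  x_3 = 561835·631317134449+286·33222·37330564740 = 709392124465745995,  y_3 = 561835·37330564740+33222·631317134449 = 41947235681362578
k=4:  x_4 = 561835·709392124465745995+286·33222·41947235681362578 = 797122648497793485067201,  y_4 = 561835·41947235681362578+33222·709392124465745995 = 47134850318039357456520

561835 33222
631317134449 37330564740
709392124465745995 41947235681362578
797122648497793485067201 47134850318039357456520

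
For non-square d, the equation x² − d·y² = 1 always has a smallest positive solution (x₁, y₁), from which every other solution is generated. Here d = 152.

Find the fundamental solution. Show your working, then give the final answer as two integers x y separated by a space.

d=152: √d = [12; 3,24] (ℓ=2, even), read p_1/q_1
a_0=12:  p_0=12·1+0=12,  q_0=12·0+1=1
a_1=3:  p_1=3·12+1=37,  q_1=3·1+0=3
(x₁, y₁) = (37, 3);  37² − 152·3² = 1 ✓

37 3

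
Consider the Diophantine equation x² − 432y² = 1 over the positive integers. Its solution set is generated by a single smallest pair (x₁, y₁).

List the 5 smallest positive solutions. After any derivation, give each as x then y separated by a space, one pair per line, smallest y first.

[20; 1,3,1,1,1,3,1,40] for √432; ℓ=8 ⇒ convergent index 7
i=0: a=20 ⇒ p=20, q=1
…
i=2: a=3 ⇒ p=83, q=4
…
i=4: a=1 ⇒ p=187, q=9
…
i=6: a=3 ⇒ p=1060, q=51
i=7: a=1 ⇒ p=1351, q=65
fundamental: x₁=1351, y₁=65  (since 1825201 − 432·4225 = 1)
k=2:  x_2 = 1351·1351+432·65·65 = 3650401,  y_2 = 1351·65+65·1351 = 175630
k=3:  x_3 = 1351·3650401+432·65·175630 = 9863382151,  y_3 = 1351·175630+65·3650401 = 474552195
k=4:  x_4 = 1351·9863382151+432·65·474552195 = 26650854921601,  y_4 = 1351·474552195+65·9863382151 = 1282239855260
k=5:  x_5 = 1351·26650854921601+432·65·1282239855260 = 72010600134783751,  y_5 = 1351·1282239855260+65·26650854921601 = 3464611614360325

1351 65
3650401 175630
9863382151 474552195
26650854921601 1282239855260
72010600134783751 3464611614360325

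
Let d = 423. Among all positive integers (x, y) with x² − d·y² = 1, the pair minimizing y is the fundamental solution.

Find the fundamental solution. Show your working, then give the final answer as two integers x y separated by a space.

4607 224

[20; 1,1,3,4,3,1,1,40] for √423; ℓ=8 ⇒ convergent index 7
a_0=20:  p_0=20·1+0=20,  q_0=20·0+1=1
a_1=1:  p_1=1·20+1=21,  q_1=1·1+0=1
a_2=1:  p_2=1·21+20=41,  q_2=1·1+1=2
a_3=3:  p_3=3·41+21=144,  q_3=3·2+1=7
a_4=4:  p_4=4·144+41=617,  q_4=4·7+2=30
a_5=3:  p_5=3·617+144=1995,  q_5=3·30+7=97
a_6=1:  p_6=1·1995+617=2612,  q_6=1·97+30=127
a_7=1:  p_7=1·2612+1995=4607,  q_7=1·127+97=224
(x₁, y₁) = (4607, 224);  4607² − 423·224² = 1 ✓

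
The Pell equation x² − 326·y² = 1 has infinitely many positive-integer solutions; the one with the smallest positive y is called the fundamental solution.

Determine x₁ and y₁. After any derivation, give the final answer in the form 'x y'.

√326 → a₀=18, period (18,36); ℓ=2 even so k=1
k=0  a_k=18  p_k/q_k = 18/1
k=1  a_k=18  p_k/q_k = 325/18
fundamental: x₁=325, y₁=18  (since 105625 − 326·324 = 1)

325 18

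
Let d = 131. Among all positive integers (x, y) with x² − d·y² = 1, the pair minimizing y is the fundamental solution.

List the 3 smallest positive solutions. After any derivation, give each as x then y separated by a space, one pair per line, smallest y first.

10610 927
225144199 19670940
4777559892170 417417345873

d=131: √d = [11; 2,4,11,4,2,22] (ℓ=6, even), read p_5/q_5
step 0: (11, 1)  from 11·(1,0) + (0,1)
…
step 2: (103, 9)  from 4·(23,2) + (11,1)
…
step 4: (4727, 413)  from 4·(1156,101) + (103,9)
step 5: (10610, 927)  from 2·(4727,413) + (1156,101)
→ (10610, 927).  Check: 10610²=112572100, 131·927²=112572099, difference 1.
(10610+927√131)^2 = 225144199 + 19670940√131
(10610+927√131)^3 = 4777559892170 + 417417345873√131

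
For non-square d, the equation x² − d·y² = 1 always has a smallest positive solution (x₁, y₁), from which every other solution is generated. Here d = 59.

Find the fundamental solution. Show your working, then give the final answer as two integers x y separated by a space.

√59 = [7; 1,2,7,2,1,14, …], period ℓ=6 (even) → k=5
step 0: (7, 1)  from 7·(1,0) + (0,1)
…
step 2: (23, 3)  from 2·(8,1) + (7,1)
…
step 4: (361, 47)  from 2·(169,22) + (23,3)
step 5: (530, 69)  from 1·(361,47) + (169,22)
fundamental: x₁=530, y₁=69  (since 280900 − 59·4761 = 1)

530 69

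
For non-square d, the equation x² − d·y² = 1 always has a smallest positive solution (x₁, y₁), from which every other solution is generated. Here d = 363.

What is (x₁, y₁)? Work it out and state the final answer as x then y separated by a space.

d=363: √d = [19; 19,38] (ℓ=2, even), read p_1/q_1
k=0  a_k=19  p_k/q_k = 19/1
k=1  a_k=19  p_k/q_k = 362/19
fundamental: x₁=362, y₁=19  (since 131044 − 363·361 = 1)

362 19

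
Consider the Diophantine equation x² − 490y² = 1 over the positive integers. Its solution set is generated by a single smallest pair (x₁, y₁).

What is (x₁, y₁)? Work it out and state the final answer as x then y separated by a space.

1039681 46968

d=490: √d = [22; 7,2,1,4,4,4,1,2,7,44] (ℓ=10, even), read p_9/q_9
a_0=22:  p_0=22·1+0=22,  q_0=22·0+1=1
a_1=7:  p_1=7·22+1=155,  q_1=7·1+0=7
…
a_3=1:  p_3=1·332+155=487,  q_3=1·15+7=22
…
a_5=4:  p_5=4·2280+487=9607,  q_5=4·103+22=434
a_6=4:  p_6=4·9607+2280=40708,  q_6=4·434+103=1839
a_7=1:  p_7=1·40708+9607=50315,  q_7=1·1839+434=2273
a_8=2:  p_8=2·50315+40708=141338,  q_8=2·2273+1839=6385
a_9=7:  p_9=7·141338+50315=1039681,  q_9=7·6385+2273=46968
(x₁, y₁) = (1039681, 46968);  1039681² − 490·46968² = 1 ✓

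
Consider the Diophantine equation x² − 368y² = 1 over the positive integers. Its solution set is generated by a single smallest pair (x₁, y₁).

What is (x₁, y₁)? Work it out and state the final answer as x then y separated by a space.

1151 60

√368 = [19; 5,2,5,38, …], period ℓ=4 (even) → k=3
step 0: (19, 1)  from 19·(1,0) + (0,1)
…
step 2: (211, 11)  from 2·(96,5) + (19,1)
step 3: (1151, 60)  from 5·(211,11) + (96,5)
(x₁, y₁) = (1151, 60);  1151² − 368·60² = 1 ✓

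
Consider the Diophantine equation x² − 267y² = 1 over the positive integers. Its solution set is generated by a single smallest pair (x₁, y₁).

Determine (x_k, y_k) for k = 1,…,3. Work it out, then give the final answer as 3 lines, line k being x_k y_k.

d=267: √d = [16; 2,1,15,1,2,32] (ℓ=6, even), read p_5/q_5
k=0  a_k=16  p_k/q_k = 16/1
…
k=4  a_k=1  p_k/q_k = 817/50
k=5  a_k=2  p_k/q_k = 2402/147
(x₁, y₁) = (2402, 147);  2402² − 267·147² = 1 ✓
n=2: (2402,147)∘(2402,147) = (2402·2402+267·147·147, 2402·147+147·2402) = (11539207,706188)
n=3: (11539207,706188)∘(2402,147) = (2402·11539207+267·147·706188, 2402·706188+147·11539207) = (55434348026,3392527005)

2402 147
11539207 706188
55434348026 3392527005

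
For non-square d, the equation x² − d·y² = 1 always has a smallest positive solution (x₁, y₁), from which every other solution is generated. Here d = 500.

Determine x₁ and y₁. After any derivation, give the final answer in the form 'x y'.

930249 41602

√500 = [22; 2,1,3,2,1,…,1,2,44, …], period ℓ=14 (even) → k=13
i=0: a=22 ⇒ p=22, q=1
i=1: a=2 ⇒ p=45, q=2
…
i=3: a=3 ⇒ p=246, q=11
…
i=5: a=1 ⇒ p=805, q=36
i=6: a=1 ⇒ p=1364, q=61
i=7: a=10 ⇒ p=14445, q=646
i=8: a=1 ⇒ p=15809, q=707
…
i=12: a=1 ⇒ p=335522, q=15005
i=13: a=2 ⇒ p=930249, q=41602
fundamental: x₁=930249, y₁=41602  (since 865363202001 − 500·1730726404 = 1)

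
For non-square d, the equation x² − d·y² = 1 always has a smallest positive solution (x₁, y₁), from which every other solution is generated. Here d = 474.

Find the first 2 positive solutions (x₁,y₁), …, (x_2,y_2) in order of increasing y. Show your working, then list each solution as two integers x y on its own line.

193549 8890
74922430801 3441301220

[21; 1,3,2,1,1,…,3,1,42] for √474; ℓ=14 ⇒ convergent index 13
a_0=21:  p_0=21·1+0=21,  q_0=21·0+1=1
…
a_2=3:  p_2=3·22+21=87,  q_2=3·1+1=4
…
a_4=1:  p_4=1·196+87=283,  q_4=1·9+4=13
…
a_6=1:  p_6=1·479+283=762,  q_6=1·22+13=35
…
a_8=1:  p_8=1·5051+762=5813,  q_8=1·232+35=267
…
a_10=1:  p_10=1·10864+5813=16677,  q_10=1·499+267=766
a_11=2:  p_11=2·16677+10864=44218,  q_11=2·766+499=2031
a_12=3:  p_12=3·44218+16677=149331,  q_12=3·2031+766=6859
a_13=1:  p_13=1·149331+44218=193549,  q_13=1·6859+2031=8890
(x₁, y₁) = (193549, 8890);  193549² − 474·8890² = 1 ✓
(x_2, y_2) = (193549·193549 + 474·8890·8890, 193549·8890 + 8890·193549) = (74922430801, 3441301220)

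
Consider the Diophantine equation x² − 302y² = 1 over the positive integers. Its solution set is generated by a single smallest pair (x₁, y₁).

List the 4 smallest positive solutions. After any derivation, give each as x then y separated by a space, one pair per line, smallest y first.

4276623 246092
36579008568257 2104885414632
312869258720405635599 18003602753159249380
2676047735673238042056036097 153989243234046232237072848

√302 → a₀=17, period (2,1,1,1,4,…,1,2,34); ℓ=16 even so k=15
a_0=17:  p_0=17·1+0=17,  q_0=17·0+1=1
…
a_3=1:  p_3=1·52+35=87,  q_3=1·3+2=5
…
a_5=4:  p_5=4·139+87=643,  q_5=4·8+5=37
…
a_7=1:  p_7=1·1425+643=2068,  q_7=1·82+37=119
…
a_9=1:  p_9=1·34513+2068=36581,  q_9=1·1986+119=2105
…
a_11=4:  p_11=4·107675+36581=467281,  q_11=4·6196+2105=26889
a_12=1:  p_12=1·467281+107675=574956,  q_12=1·26889+6196=33085
…
a_14=1:  p_14=1·1042237+574956=1617193,  q_14=1·59974+33085=93059
a_15=2:  p_15=2·1617193+1042237=4276623,  q_15=2·93059+59974=246092
fundamental: x₁=4276623, y₁=246092  (since 18289504284129 − 302·60561272464 = 1)
n=2: (4276623,246092)∘(4276623,246092) = (4276623·4276623+302·246092·246092, 4276623·246092+246092·4276623) = (36579008568257,2104885414632)
n=3: (36579008568257,2104885414632)∘(4276623,246092) = (4276623·36579008568257+302·246092·2104885414632, 4276623·2104885414632+246092·36579008568257) = (312869258720405635599,18003602753159249380)
n=4: (312869258720405635599,18003602753159249380)∘(4276623,246092) = (4276623·312869258720405635599+302·246092·18003602753159249380, 4276623·18003602753159249380+246092·312869258720405635599) = (2676047735673238042056036097,153989243234046232237072848)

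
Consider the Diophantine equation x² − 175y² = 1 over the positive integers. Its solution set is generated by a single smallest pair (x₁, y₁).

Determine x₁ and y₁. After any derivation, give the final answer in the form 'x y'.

√175 = [13; 4,2,1,2,4,26, …], period ℓ=6 (even) → k=5
a_0=13:  p_0=13·1+0=13,  q_0=13·0+1=1
a_1=4:  p_1=4·13+1=53,  q_1=4·1+0=4
a_2=2:  p_2=2·53+13=119,  q_2=2·4+1=9
a_3=1:  p_3=1·119+53=172,  q_3=1·9+4=13
a_4=2:  p_4=2·172+119=463,  q_4=2·13+9=35
a_5=4:  p_5=4·463+172=2024,  q_5=4·35+13=153
→ (2024, 153).  Check: 2024²=4096576, 175·153²=4096575, difference 1.

2024 153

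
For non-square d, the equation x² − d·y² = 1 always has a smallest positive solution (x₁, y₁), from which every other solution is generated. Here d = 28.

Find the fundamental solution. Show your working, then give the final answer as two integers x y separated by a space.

d=28: √d = [5; 3,2,3,10] (ℓ=4, even), read p_3/q_3
a_0=5:  p_0=5·1+0=5,  q_0=5·0+1=1
…
a_2=2:  p_2=2·16+5=37,  q_2=2·3+1=7
a_3=3:  p_3=3·37+16=127,  q_3=3·7+3=24
(x₁, y₁) = (127, 24);  127² − 28·24² = 1 ✓

127 24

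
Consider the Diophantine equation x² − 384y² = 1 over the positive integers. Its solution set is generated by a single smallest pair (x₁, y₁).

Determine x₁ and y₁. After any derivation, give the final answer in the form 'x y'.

[19; 1,1,2,9,2,1,1,38] for √384; ℓ=8 ⇒ convergent index 7
step 0: (19, 1)  from 19·(1,0) + (0,1)
step 1: (20, 1)  from 1·(19,1) + (1,0)
step 2: (39, 2)  from 1·(20,1) + (19,1)
step 3: (98, 5)  from 2·(39,2) + (20,1)
step 4: (921, 47)  from 9·(98,5) + (39,2)
step 5: (1940, 99)  from 2·(921,47) + (98,5)
step 6: (2861, 146)  from 1·(1940,99) + (921,47)
step 7: (4801, 245)  from 1·(2861,146) + (1940,99)
→ (4801, 245).  Check: 4801²=23049601, 384·245²=23049600, difference 1.

4801 245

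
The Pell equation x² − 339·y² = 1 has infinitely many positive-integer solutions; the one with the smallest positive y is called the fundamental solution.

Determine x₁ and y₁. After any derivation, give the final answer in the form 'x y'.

97970 5321

d=339: √d = [18; 2,2,2,1,17,1,2,2,2,36] (ℓ=10, even), read p_9/q_9
a_0=18:  p_0=18·1+0=18,  q_0=18·0+1=1
a_1=2:  p_1=2·18+1=37,  q_1=2·1+0=2
a_2=2:  p_2=2·37+18=92,  q_2=2·2+1=5
…
a_4=1:  p_4=1·221+92=313,  q_4=1·12+5=17
a_5=17:  p_5=17·313+221=5542,  q_5=17·17+12=301
a_6=1:  p_6=1·5542+313=5855,  q_6=1·301+17=318
a_7=2:  p_7=2·5855+5542=17252,  q_7=2·318+301=937
a_8=2:  p_8=2·17252+5855=40359,  q_8=2·937+318=2192
a_9=2:  p_9=2·40359+17252=97970,  q_9=2·2192+937=5321
(x₁, y₁) = (97970, 5321);  97970² − 339·5321² = 1 ✓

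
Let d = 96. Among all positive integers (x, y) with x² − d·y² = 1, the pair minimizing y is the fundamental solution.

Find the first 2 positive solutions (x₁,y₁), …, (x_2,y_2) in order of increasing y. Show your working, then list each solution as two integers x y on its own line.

49 5
4801 490

d=96: √d = [9; 1,3,1,18] (ℓ=4, even), read p_3/q_3
i=0: a=9 ⇒ p=9, q=1
…
i=2: a=3 ⇒ p=39, q=4
i=3: a=1 ⇒ p=49, q=5
fundamental: x₁=49, y₁=5  (since 2401 − 96·25 = 1)
k=2:  x_2 = 49·49+96·5·5 = 4801,  y_2 = 49·5+5·49 = 490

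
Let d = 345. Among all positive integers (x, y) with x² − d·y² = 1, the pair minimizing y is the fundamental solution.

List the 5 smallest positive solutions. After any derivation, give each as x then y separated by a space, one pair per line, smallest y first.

6761 364
91422241 4922008
1236211536041 66555391812
16716052298924161 899962003159856
226034457949840969001 12169286140172181020

√345 → a₀=18, period (1,1,2,1,6,1,2,1,1,36); ℓ=10 even so k=9
step 0: (18, 1)  from 18·(1,0) + (0,1)
…
step 2: (37, 2)  from 1·(19,1) + (18,1)
step 3: (93, 5)  from 2·(37,2) + (19,1)
step 4: (130, 7)  from 1·(93,5) + (37,2)
…
step 7: (2879, 155)  from 2·(1003,54) + (873,47)
step 8: (3882, 209)  from 1·(2879,155) + (1003,54)
step 9: (6761, 364)  from 1·(3882,209) + (2879,155)
fundamental: x₁=6761, y₁=364  (since 45711121 − 345·132496 = 1)
(6761+364√345)^2 = 91422241 + 4922008√345
(6761+364√345)^3 = 1236211536041 + 66555391812√345
(6761+364√345)^4 = 16716052298924161 + 899962003159856√345
(6761+364√345)^5 = 226034457949840969001 + 12169286140172181020√345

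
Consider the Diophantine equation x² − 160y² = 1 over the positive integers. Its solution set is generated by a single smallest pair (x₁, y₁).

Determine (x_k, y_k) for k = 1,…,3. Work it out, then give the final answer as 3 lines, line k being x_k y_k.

721 57
1039681 82194
1499219281 118523691

√160 = [12; 1,1,1,5,1,1,1,24, …], period ℓ=8 (even) → k=7
k=0  a_k=12  p_k/q_k = 12/1
k=1  a_k=1  p_k/q_k = 13/1
…
k=3  a_k=1  p_k/q_k = 38/3
k=4  a_k=5  p_k/q_k = 215/17
k=5  a_k=1  p_k/q_k = 253/20
k=6  a_k=1  p_k/q_k = 468/37
k=7  a_k=1  p_k/q_k = 721/57
→ (721, 57).  Check: 721²=519841, 160·57²=519840, difference 1.
k=2:  x_2 = 721·721+160·57·57 = 1039681,  y_2 = 721·57+57·721 = 82194
k=3:  x_3 = 721·1039681+160·57·82194 = 1499219281,  y_3 = 721·82194+57·1039681 = 118523691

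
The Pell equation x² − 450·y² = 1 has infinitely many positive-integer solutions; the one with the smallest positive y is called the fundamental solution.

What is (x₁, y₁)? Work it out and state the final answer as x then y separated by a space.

19601 924

√450 = [21; 4,1,2,4,2,1,4,42, …], period ℓ=8 (even) → k=7
a_0=21:  p_0=21·1+0=21,  q_0=21·0+1=1
a_1=4:  p_1=4·21+1=85,  q_1=4·1+0=4
a_2=1:  p_2=1·85+21=106,  q_2=1·4+1=5
a_3=2:  p_3=2·106+85=297,  q_3=2·5+4=14
…
a_6=1:  p_6=1·2885+1294=4179,  q_6=1·136+61=197
a_7=4:  p_7=4·4179+2885=19601,  q_7=4·197+136=924
fundamental: x₁=19601, y₁=924  (since 384199201 − 450·853776 = 1)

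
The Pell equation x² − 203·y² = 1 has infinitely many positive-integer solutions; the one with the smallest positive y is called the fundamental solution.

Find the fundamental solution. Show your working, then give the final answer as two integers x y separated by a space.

57 4

√203 = [14; 4,28, …], period ℓ=2 (even) → k=1
a_0=14:  p_0=14·1+0=14,  q_0=14·0+1=1
a_1=4:  p_1=4·14+1=57,  q_1=4·1+0=4
fundamental: x₁=57, y₁=4  (since 3249 − 203·16 = 1)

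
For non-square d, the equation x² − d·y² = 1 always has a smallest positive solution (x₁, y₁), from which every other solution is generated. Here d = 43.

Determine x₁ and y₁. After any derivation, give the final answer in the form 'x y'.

√43 = [6; 1,1,3,1,5,1,3,1,1,12, …], period ℓ=10 (even) → k=9
k=0  a_k=6  p_k/q_k = 6/1
…
k=2  a_k=1  p_k/q_k = 13/2
…
k=8  a_k=1  p_k/q_k = 1941/296
k=9  a_k=1  p_k/q_k = 3482/531
fundamental: x₁=3482, y₁=531  (since 12124324 − 43·281961 = 1)

3482 531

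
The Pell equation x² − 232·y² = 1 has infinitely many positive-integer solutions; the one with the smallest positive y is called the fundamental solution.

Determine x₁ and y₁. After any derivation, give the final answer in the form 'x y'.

19603 1287

[15; 4,3,7,3,4,30] for √232; ℓ=6 ⇒ convergent index 5
a_0=15:  p_0=15·1+0=15,  q_0=15·0+1=1
a_1=4:  p_1=4·15+1=61,  q_1=4·1+0=4
a_2=3:  p_2=3·61+15=198,  q_2=3·4+1=13
…
a_4=3:  p_4=3·1447+198=4539,  q_4=3·95+13=298
a_5=4:  p_5=4·4539+1447=19603,  q_5=4·298+95=1287
→ (19603, 1287).  Check: 19603²=384277609, 232·1287²=384277608, difference 1.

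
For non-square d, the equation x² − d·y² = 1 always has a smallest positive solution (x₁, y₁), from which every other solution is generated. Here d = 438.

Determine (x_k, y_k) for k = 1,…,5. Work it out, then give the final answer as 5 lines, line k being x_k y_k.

293 14
171697 8204
100614149 4807530
58959719617 2817204376
34550295081413 1650876956806

√438 → a₀=20, period (1,12,1,40); ℓ=4 even so k=3
a_0=20:  p_0=20·1+0=20,  q_0=20·0+1=1
…
a_2=12:  p_2=12·21+20=272,  q_2=12·1+1=13
a_3=1:  p_3=1·272+21=293,  q_3=1·13+1=14
→ (293, 14).  Check: 293²=85849, 438·14²=85848, difference 1.
(x_2, y_2) = (293·293 + 438·14·14, 293·14 + 14·293) = (171697, 8204)
(x_3, y_3) = (293·171697 + 438·14·8204, 293·8204 + 14·171697) = (100614149, 4807530)
(x_4, y_4) = (293·100614149 + 438·14·4807530, 293·4807530 + 14·100614149) = (58959719617, 2817204376)
(x_5, y_5) = (293·58959719617 + 438·14·2817204376, 293·2817204376 + 14·58959719617) = (34550295081413, 1650876956806)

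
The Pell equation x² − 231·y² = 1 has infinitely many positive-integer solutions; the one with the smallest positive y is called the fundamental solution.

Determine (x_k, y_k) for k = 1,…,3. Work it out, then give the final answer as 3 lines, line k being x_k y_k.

d=231: √d = [15; 5,30] (ℓ=2, even), read p_1/q_1
i=0: a=15 ⇒ p=15, q=1
i=1: a=5 ⇒ p=76, q=5
→ (76, 5).  Check: 76²=5776, 231·5²=5775, difference 1.
n=2: (76,5)∘(76,5) = (76·76+231·5·5, 76·5+5·76) = (11551,760)
n=3: (11551,760)∘(76,5) = (76·11551+231·5·760, 76·760+5·11551) = (1755676,115515)

76 5
11551 760
1755676 115515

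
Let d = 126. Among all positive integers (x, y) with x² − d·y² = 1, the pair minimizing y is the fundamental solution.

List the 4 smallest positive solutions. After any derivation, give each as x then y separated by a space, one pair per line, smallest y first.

449 40
403201 35920
362074049 32256120
325142092801 28965959840

√126 = [11; 4,2,4,22, …], period ℓ=4 (even) → k=3
a_0=11:  p_0=11·1+0=11,  q_0=11·0+1=1
a_1=4:  p_1=4·11+1=45,  q_1=4·1+0=4
a_2=2:  p_2=2·45+11=101,  q_2=2·4+1=9
a_3=4:  p_3=4·101+45=449,  q_3=4·9+4=40
fundamental: x₁=449, y₁=40  (since 201601 − 126·1600 = 1)
k=2:  x_2 = 449·449+126·40·40 = 403201,  y_2 = 449·40+40·449 = 35920
k=3:  x_3 = 449·403201+126·40·35920 = 362074049,  y_3 = 449·35920+40·403201 = 32256120
k=4:  x_4 = 449·362074049+126·40·32256120 = 325142092801,  y_4 = 449·32256120+40·362074049 = 28965959840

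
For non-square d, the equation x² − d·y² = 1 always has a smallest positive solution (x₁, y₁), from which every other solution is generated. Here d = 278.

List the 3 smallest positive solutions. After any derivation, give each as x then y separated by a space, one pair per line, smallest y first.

√278 = [16; 1,2,16,2,1,32, …], period ℓ=6 (even) → k=5
step 0: (16, 1)  from 16·(1,0) + (0,1)
step 1: (17, 1)  from 1·(16,1) + (1,0)
…
step 4: (1684, 101)  from 2·(817,49) + (50,3)
step 5: (2501, 150)  from 1·(1684,101) + (817,49)
→ (2501, 150).  Check: 2501²=6255001, 278·150²=6255000, difference 1.
k=2:  x_2 = 2501·2501+278·150·150 = 12510001,  y_2 = 2501·150+150·2501 = 750300
k=3:  x_3 = 2501·12510001+278·150·750300 = 62575022501,  y_3 = 2501·750300+150·12510001 = 3753000450

2501 150
12510001 750300
62575022501 3753000450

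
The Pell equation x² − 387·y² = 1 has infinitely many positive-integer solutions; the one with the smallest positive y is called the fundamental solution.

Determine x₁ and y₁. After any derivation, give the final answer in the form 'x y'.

√387 = [19; 1,2,19,2,1,38, …], period ℓ=6 (even) → k=5
a_0=19:  p_0=19·1+0=19,  q_0=19·0+1=1
a_1=1:  p_1=1·19+1=20,  q_1=1·1+0=1
a_2=2:  p_2=2·20+19=59,  q_2=2·1+1=3
a_3=19:  p_3=19·59+20=1141,  q_3=19·3+1=58
a_4=2:  p_4=2·1141+59=2341,  q_4=2·58+3=119
a_5=1:  p_5=1·2341+1141=3482,  q_5=1·119+58=177
fundamental: x₁=3482, y₁=177  (since 12124324 − 387·31329 = 1)

3482 177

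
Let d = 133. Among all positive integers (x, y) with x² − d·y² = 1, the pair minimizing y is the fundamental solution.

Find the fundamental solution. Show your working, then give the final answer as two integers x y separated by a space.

[11; 1,1,7,5,1,…,1,1,22] for √133; ℓ=16 ⇒ convergent index 15
step 0: (11, 1)  from 11·(1,0) + (0,1)
step 1: (12, 1)  from 1·(11,1) + (1,0)
…
step 6: (1949, 169)  from 1·(1061,92) + (888,77)
…
step 10: (18948, 1643)  from 1·(10979,952) + (7969,691)
…
step 12: (168583, 14618)  from 5·(29927,2595) + (18948,1643)
…
step 14: (1378591, 119539)  from 1·(1210008,104921) + (168583,14618)
step 15: (2588599, 224460)  from 1·(1378591,119539) + (1210008,104921)
→ (2588599, 224460).  Check: 2588599²=6700844782801, 133·224460²=6700844782800, difference 1.

2588599 224460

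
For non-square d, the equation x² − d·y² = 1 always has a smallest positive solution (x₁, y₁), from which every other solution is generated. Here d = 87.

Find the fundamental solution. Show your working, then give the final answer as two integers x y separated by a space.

28 3

d=87: √d = [9; 3,18] (ℓ=2, even), read p_1/q_1
a_0=9:  p_0=9·1+0=9,  q_0=9·0+1=1
a_1=3:  p_1=3·9+1=28,  q_1=3·1+0=3
fundamental: x₁=28, y₁=3  (since 784 − 87·9 = 1)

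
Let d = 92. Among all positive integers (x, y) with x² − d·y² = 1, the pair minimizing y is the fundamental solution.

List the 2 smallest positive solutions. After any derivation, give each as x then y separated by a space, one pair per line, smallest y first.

1151 120
2649601 276240

d=92: √d = [9; 1,1,2,4,2,1,1,18] (ℓ=8, even), read p_7/q_7
i=0: a=9 ⇒ p=9, q=1
i=1: a=1 ⇒ p=10, q=1
i=2: a=1 ⇒ p=19, q=2
i=3: a=2 ⇒ p=48, q=5
i=4: a=4 ⇒ p=211, q=22
i=5: a=2 ⇒ p=470, q=49
i=6: a=1 ⇒ p=681, q=71
i=7: a=1 ⇒ p=1151, q=120
(x₁, y₁) = (1151, 120);  1151² − 92·120² = 1 ✓
(1151+120√92)^2 = 2649601 + 276240√92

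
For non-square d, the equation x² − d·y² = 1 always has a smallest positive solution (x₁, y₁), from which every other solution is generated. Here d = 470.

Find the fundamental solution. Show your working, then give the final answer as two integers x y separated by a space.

1691 78

√470 = [21; 1,2,8,2,1,42, …], period ℓ=6 (even) → k=5
a_0=21:  p_0=21·1+0=21,  q_0=21·0+1=1
…
a_2=2:  p_2=2·22+21=65,  q_2=2·1+1=3
…
a_4=2:  p_4=2·542+65=1149,  q_4=2·25+3=53
a_5=1:  p_5=1·1149+542=1691,  q_5=1·53+25=78
fundamental: x₁=1691, y₁=78  (since 2859481 − 470·6084 = 1)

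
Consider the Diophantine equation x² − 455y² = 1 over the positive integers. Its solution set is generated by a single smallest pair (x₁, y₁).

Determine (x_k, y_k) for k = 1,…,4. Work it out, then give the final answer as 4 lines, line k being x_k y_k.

√455 → a₀=21, period (3,42); ℓ=2 even so k=1
k=0  a_k=21  p_k/q_k = 21/1
k=1  a_k=3  p_k/q_k = 64/3
→ (64, 3).  Check: 64²=4096, 455·3²=4095, difference 1.
(64+3√455)^2 = 8191 + 384√455
(64+3√455)^3 = 1048384 + 49149√455
(64+3√455)^4 = 134184961 + 6290688√455

64 3
8191 384
1048384 49149
134184961 6290688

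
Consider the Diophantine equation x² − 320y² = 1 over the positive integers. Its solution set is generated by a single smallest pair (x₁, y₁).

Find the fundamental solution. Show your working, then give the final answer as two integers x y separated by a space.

161 9

√320 = [17; 1,7,1,34, …], period ℓ=4 (even) → k=3
a_0=17:  p_0=17·1+0=17,  q_0=17·0+1=1
a_1=1:  p_1=1·17+1=18,  q_1=1·1+0=1
a_2=7:  p_2=7·18+17=143,  q_2=7·1+1=8
a_3=1:  p_3=1·143+18=161,  q_3=1·8+1=9
→ (161, 9).  Check: 161²=25921, 320·9²=25920, difference 1.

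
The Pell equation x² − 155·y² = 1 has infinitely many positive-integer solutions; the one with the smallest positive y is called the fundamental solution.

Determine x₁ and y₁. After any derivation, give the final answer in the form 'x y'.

d=155: √d = [12; 2,4,2,24] (ℓ=4, even), read p_3/q_3
step 0: (12, 1)  from 12·(1,0) + (0,1)
step 1: (25, 2)  from 2·(12,1) + (1,0)
step 2: (112, 9)  from 4·(25,2) + (12,1)
step 3: (249, 20)  from 2·(112,9) + (25,2)
(x₁, y₁) = (249, 20);  249² − 155·20² = 1 ✓

249 20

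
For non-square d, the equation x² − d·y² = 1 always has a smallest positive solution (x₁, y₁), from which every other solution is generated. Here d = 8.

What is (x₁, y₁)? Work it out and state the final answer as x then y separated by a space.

3 1

d=8: √d = [2; 1,4] (ℓ=2, even), read p_1/q_1
a_0=2:  p_0=2·1+0=2,  q_0=2·0+1=1
a_1=1:  p_1=1·2+1=3,  q_1=1·1+0=1
→ (3, 1).  Check: 3²=9, 8·1²=8, difference 1.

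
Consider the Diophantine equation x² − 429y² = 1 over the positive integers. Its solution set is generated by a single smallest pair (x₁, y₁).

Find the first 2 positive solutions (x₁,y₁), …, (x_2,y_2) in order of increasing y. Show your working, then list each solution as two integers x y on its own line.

√429 → a₀=20, period (1,2,2,9,1,12,1,9,2,2,1,40); ℓ=12 even so k=11
k=0  a_k=20  p_k/q_k = 20/1
k=1  a_k=1  p_k/q_k = 21/1
…
k=3  a_k=2  p_k/q_k = 145/7
…
k=5  a_k=1  p_k/q_k = 1512/73
k=6  a_k=12  p_k/q_k = 19511/942
k=7  a_k=1  p_k/q_k = 21023/1015
k=8  a_k=9  p_k/q_k = 208718/10077
…
k=10  a_k=2  p_k/q_k = 1085636/52415
k=11  a_k=1  p_k/q_k = 1524095/73584
fundamental: x₁=1524095, y₁=73584  (since 2322865569025 − 429·5414605056 = 1)
(x_2, y_2) = (1524095·1524095 + 429·73584·73584, 1524095·73584 + 73584·1524095) = (4645731138049, 224298012960)

1524095 73584
4645731138049 224298012960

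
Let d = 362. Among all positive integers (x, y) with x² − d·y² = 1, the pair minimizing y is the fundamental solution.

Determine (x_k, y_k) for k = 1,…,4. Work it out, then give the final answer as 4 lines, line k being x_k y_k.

d=362: √d = [19; 38] (ℓ=1, odd), read p_1/q_1
i=0: a=19 ⇒ p=19, q=1
i=1: a=38 ⇒ p=723, q=38
(x₁, y₁) = (723, 38);  723² − 362·38² = 1 ✓
(x_2, y_2) = (723·723 + 362·38·38, 723·38 + 38·723) = (1045457, 54948)
(x_3, y_3) = (723·1045457 + 362·38·54948, 723·54948 + 38·1045457) = (1511730099, 79454770)
(x_4, y_4) = (723·1511730099 + 362·38·79454770, 723·79454770 + 38·1511730099) = (2185960677697, 114891542472)

723 38
1045457 54948
1511730099 79454770
2185960677697 114891542472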